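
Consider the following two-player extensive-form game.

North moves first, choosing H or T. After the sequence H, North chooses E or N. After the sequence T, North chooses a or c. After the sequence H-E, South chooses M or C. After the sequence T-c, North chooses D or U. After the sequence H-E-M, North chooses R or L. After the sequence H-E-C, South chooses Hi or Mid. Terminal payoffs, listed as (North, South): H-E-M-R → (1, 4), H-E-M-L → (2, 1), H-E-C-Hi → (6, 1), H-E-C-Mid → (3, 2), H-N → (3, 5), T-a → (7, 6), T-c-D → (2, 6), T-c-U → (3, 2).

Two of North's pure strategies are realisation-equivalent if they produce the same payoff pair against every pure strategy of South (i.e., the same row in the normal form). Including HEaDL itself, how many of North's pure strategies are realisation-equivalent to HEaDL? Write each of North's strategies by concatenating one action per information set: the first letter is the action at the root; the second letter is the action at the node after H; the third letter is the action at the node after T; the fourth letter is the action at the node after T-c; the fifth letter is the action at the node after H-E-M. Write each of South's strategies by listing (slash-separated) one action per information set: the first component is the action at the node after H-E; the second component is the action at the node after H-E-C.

4

Row for HEaDL (columns M/Hi, M/Mid, C/Hi, C/Mid): (2,1) (2,1) (6,1) (3,2).
Under HEaDL, North's choice at the node after T and at the node after T-c can never be reached regardless of what South does, so varying those choices leaves every outcome unchanged.
Holding the reachable choices fixed and varying the unreachable ones freely already gives 2 × 2 = 4 equivalent strategies.
No other strategy reproduces this row, so those 4 are the full class: HEaDL, HEaUL, HEcDL, HEcUL.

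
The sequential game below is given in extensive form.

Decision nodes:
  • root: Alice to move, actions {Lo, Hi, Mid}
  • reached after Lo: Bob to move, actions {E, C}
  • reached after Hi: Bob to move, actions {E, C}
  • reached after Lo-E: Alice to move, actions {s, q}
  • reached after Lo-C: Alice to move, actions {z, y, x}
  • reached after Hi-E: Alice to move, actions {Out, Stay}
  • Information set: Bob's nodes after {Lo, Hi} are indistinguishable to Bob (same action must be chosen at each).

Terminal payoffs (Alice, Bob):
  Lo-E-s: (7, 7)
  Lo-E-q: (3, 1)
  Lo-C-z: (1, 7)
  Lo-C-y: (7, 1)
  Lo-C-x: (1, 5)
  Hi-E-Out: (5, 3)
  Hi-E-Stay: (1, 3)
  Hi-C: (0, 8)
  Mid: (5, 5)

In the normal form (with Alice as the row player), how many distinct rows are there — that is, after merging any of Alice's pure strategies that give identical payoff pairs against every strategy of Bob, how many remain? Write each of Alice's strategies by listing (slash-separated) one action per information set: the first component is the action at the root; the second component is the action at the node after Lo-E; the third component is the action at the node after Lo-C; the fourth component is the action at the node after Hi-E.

Alice has 36 pure strategies: Lo/s/z/Out, Lo/s/z/Stay, Lo/s/y/Out, Lo/s/y/Stay, Lo/s/x/Out, Lo/s/x/Stay, Lo/q/z/Out, Lo/q/z/Stay, Lo/q/y/Out, Lo/q/y/Stay, Lo/q/x/Out, Lo/q/x/Stay, Hi/s/z/Out, Hi/s/z/Stay, Hi/s/y/Out, Hi/s/y/Stay, Hi/s/x/Out, Hi/s/x/Stay, Hi/q/z/Out, Hi/q/z/Stay, Hi/q/y/Out, Hi/q/y/Stay, Hi/q/x/Out, Hi/q/x/Stay, Mid/s/z/Out, Mid/s/z/Stay, Mid/s/y/Out, Mid/s/y/Stay, Mid/s/x/Out, Mid/s/x/Stay, Mid/q/z/Out, Mid/q/z/Stay, Mid/q/y/Out, Mid/q/y/Stay, Mid/q/x/Out, Mid/q/x/Stay. Columns: E, C.
{Lo/s/z/Out, Lo/s/z/Stay} → row (7,7) (1,7)
{Lo/s/y/Out, Lo/s/y/Stay} → row (7,7) (7,1)
{Lo/s/x/Out, Lo/s/x/Stay} → row (7,7) (1,5)
{Lo/q/z/Out, Lo/q/z/Stay} → row (3,1) (1,7)
{Lo/q/y/Out, Lo/q/y/Stay} → row (3,1) (7,1)
{Lo/q/x/Out, Lo/q/x/Stay} → row (3,1) (1,5)
{Hi/s/z/Out, Hi/s/y/Out, Hi/s/x/Out, Hi/q/z/Out, Hi/q/y/Out, Hi/q/x/Out} → row (5,3) (0,8)
{Hi/s/z/Stay, Hi/s/y/Stay, Hi/s/x/Stay, Hi/q/z/Stay, Hi/q/y/Stay, Hi/q/x/Stay} → row (1,3) (0,8)
{Mid/s/z/Out, Mid/s/z/Stay, Mid/s/y/Out, Mid/s/y/Stay, Mid/s/x/Out, Mid/s/x/Stay, Mid/q/z/Out, Mid/q/z/Stay, Mid/q/y/Out, Mid/q/y/Stay, Mid/q/x/Out, Mid/q/x/Stay} → row (5,5) (5,5)
That's 9 distinct rows out of 36 strategies.

9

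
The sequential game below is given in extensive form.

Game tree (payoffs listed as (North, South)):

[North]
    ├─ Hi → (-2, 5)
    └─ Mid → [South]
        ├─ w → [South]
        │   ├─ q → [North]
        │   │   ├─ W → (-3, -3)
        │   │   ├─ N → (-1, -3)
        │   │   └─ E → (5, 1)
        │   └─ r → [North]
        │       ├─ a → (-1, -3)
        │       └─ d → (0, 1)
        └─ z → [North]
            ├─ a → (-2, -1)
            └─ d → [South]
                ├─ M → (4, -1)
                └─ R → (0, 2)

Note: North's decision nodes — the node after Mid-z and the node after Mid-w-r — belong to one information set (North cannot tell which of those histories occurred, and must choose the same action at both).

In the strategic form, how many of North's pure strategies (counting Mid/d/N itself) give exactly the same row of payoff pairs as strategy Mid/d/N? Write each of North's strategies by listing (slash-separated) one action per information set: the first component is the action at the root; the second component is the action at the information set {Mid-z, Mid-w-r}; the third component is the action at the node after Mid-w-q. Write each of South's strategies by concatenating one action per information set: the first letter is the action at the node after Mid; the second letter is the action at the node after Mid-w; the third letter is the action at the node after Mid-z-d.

Row for Mid/d/N (columns wqM, wqR, wrM, wrR, zqM, zqR, zrM, zrR): (-1,-3) (-1,-3) (0,1) (0,1) (4,-1) (0,2) (4,-1) (0,2).
Every one of North's information sets is on the play path for some reply by South when North follows Mid/d/N.
Changing the action at any of them therefore changes at least one column, so only Mid/d/N itself gives this row.

1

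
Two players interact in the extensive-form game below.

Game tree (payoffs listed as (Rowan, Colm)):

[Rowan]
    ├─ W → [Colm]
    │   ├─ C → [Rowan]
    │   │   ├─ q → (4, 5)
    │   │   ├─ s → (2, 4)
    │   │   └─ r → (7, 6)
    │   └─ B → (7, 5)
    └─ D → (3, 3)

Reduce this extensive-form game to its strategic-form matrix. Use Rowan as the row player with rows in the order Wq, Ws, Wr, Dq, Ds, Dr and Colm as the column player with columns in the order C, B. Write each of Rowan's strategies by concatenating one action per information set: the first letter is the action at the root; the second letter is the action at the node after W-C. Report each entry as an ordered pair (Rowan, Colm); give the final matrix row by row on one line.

Row Wq: C→(4,5), B→(7,5)
Row Ws: C→(2,4), B→(7,5)
Row Wr: C→(7,6), B→(7,5)
Row Dq: C→(3,3), B→(3,3)
Row Ds: C→(3,3), B→(3,3)
Row Dr: C→(3,3), B→(3,3)

Wq: (4,5) (7,5) | Ws: (2,4) (7,5) | Wr: (7,6) (7,5) | Dq: (3,3) (3,3) | Ds: (3,3) (3,3) | Dr: (3,3) (3,3)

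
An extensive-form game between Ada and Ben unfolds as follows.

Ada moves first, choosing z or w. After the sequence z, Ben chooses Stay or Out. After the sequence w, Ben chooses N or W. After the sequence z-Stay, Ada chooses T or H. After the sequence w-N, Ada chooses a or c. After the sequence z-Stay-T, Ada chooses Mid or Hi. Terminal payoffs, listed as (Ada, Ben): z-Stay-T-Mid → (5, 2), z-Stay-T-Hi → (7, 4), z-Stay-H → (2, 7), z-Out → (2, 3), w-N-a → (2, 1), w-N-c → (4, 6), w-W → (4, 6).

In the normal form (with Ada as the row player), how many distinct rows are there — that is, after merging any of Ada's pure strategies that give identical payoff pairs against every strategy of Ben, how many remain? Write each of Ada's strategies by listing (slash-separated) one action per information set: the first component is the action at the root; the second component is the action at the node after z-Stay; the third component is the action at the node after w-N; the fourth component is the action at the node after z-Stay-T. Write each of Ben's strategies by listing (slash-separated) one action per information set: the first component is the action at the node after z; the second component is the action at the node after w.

5

Ada has 16 pure strategies: z/T/a/Mid, z/T/a/Hi, z/T/c/Mid, z/T/c/Hi, z/H/a/Mid, z/H/a/Hi, z/H/c/Mid, z/H/c/Hi, w/T/a/Mid, w/T/a/Hi, w/T/c/Mid, w/T/c/Hi, w/H/a/Mid, w/H/a/Hi, w/H/c/Mid, w/H/c/Hi. Columns: Stay/N, Stay/W, Out/N, Out/W.
{z/T/a/Mid, z/T/c/Mid} → row (5,2) (5,2) (2,3) (2,3)
{z/T/a/Hi, z/T/c/Hi} → row (7,4) (7,4) (2,3) (2,3)
{z/H/a/Mid, z/H/a/Hi, z/H/c/Mid, z/H/c/Hi} → row (2,7) (2,7) (2,3) (2,3)
{w/T/a/Mid, w/T/a/Hi, w/H/a/Mid, w/H/a/Hi} → row (2,1) (4,6) (2,1) (4,6)
{w/T/c/Mid, w/T/c/Hi, w/H/c/Mid, w/H/c/Hi} → row (4,6) (4,6) (4,6) (4,6)
That's 5 distinct rows out of 16 strategies.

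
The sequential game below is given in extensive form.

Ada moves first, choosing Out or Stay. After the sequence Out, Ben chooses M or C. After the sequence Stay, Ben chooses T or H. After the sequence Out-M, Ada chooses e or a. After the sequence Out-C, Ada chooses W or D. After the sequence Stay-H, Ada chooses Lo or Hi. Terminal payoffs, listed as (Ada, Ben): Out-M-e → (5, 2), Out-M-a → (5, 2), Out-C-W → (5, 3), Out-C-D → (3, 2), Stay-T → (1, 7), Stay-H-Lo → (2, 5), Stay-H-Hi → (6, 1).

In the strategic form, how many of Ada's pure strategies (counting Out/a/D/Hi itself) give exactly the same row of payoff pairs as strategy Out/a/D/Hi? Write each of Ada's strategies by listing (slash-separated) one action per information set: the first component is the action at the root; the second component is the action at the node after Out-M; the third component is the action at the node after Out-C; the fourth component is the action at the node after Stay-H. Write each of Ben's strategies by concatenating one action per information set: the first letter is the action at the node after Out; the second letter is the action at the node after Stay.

Row for Out/a/D/Hi (columns MT, MH, CT, CH): (5,2) (5,2) (3,2) (3,2).
Under Out/a/D/Hi, Ada's choice at the node after Stay-H can never be reached regardless of what Ben does, so varying those choices leaves every outcome unchanged.
Holding the reachable choices fixed and varying the unreachable one freely already gives 2 equivalent strategies.
Checking the remaining rows, Out/e/D/Lo, Out/e/D/Hi also happen to give the same payoffs in every column, bringing the total to 4: Out/e/D/Lo, Out/e/D/Hi, Out/a/D/Lo, Out/a/D/Hi.

4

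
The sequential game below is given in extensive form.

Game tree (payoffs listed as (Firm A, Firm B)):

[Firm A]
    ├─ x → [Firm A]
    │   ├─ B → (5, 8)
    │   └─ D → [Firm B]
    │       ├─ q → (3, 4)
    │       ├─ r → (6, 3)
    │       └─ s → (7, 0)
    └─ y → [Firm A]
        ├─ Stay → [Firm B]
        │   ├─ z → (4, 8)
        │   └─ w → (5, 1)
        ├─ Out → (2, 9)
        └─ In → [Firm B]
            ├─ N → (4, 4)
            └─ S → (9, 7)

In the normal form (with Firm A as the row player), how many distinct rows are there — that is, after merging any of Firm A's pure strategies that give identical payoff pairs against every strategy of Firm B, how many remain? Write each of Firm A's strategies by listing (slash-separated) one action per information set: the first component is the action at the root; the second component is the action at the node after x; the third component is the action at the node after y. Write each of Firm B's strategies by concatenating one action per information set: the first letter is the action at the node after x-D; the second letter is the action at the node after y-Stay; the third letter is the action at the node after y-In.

5

Firm A has 12 pure strategies: x/B/Stay, x/B/Out, x/B/In, x/D/Stay, x/D/Out, x/D/In, y/B/Stay, y/B/Out, y/B/In, y/D/Stay, y/D/Out, y/D/In. Columns: qzN, qzS, qwN, qwS, rzN, rzS, rwN, rwS, szN, szS, swN, swS.
{x/B/Stay, x/B/Out, x/B/In} → row (5,8) (5,8) (5,8) (5,8) (5,8) (5,8) (5,8) (5,8) (5,8) (5,8) (5,8) (5,8)
{x/D/Stay, x/D/Out, x/D/In} → row (3,4) (3,4) (3,4) (3,4) (6,3) (6,3) (6,3) (6,3) (7,0) (7,0) (7,0) (7,0)
{y/B/Stay, y/D/Stay} → row (4,8) (4,8) (5,1) (5,1) (4,8) (4,8) (5,1) (5,1) (4,8) (4,8) (5,1) (5,1)
{y/B/Out, y/D/Out} → row (2,9) (2,9) (2,9) (2,9) (2,9) (2,9) (2,9) (2,9) (2,9) (2,9) (2,9) (2,9)
{y/B/In, y/D/In} → row (4,4) (9,7) (4,4) (9,7) (4,4) (9,7) (4,4) (9,7) (4,4) (9,7) (4,4) (9,7)
That's 5 distinct rows out of 12 strategies.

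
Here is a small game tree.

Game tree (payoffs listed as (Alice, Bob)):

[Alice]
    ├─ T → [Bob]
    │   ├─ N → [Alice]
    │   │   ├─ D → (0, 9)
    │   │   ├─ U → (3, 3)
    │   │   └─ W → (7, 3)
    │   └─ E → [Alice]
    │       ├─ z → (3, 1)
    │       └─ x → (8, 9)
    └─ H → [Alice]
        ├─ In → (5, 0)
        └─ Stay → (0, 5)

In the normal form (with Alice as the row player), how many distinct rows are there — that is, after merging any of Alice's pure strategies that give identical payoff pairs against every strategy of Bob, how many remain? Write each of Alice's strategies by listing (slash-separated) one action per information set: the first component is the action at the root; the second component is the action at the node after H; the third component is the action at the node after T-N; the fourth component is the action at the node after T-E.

8

Alice has 24 pure strategies: T/In/D/z, T/In/D/x, T/In/U/z, T/In/U/x, T/In/W/z, T/In/W/x, T/Stay/D/z, T/Stay/D/x, T/Stay/U/z, T/Stay/U/x, T/Stay/W/z, T/Stay/W/x, H/In/D/z, H/In/D/x, H/In/U/z, H/In/U/x, H/In/W/z, H/In/W/x, H/Stay/D/z, H/Stay/D/x, H/Stay/U/z, H/Stay/U/x, H/Stay/W/z, H/Stay/W/x. Columns: N, E.
{T/In/D/z, T/Stay/D/z} → row (0,9) (3,1)
{T/In/D/x, T/Stay/D/x} → row (0,9) (8,9)
{T/In/U/z, T/Stay/U/z} → row (3,3) (3,1)
{T/In/U/x, T/Stay/U/x} → row (3,3) (8,9)
{T/In/W/z, T/Stay/W/z} → row (7,3) (3,1)
{T/In/W/x, T/Stay/W/x} → row (7,3) (8,9)
{H/In/D/z, H/In/D/x, H/In/U/z, H/In/U/x, H/In/W/z, H/In/W/x} → row (5,0) (5,0)
{H/Stay/D/z, H/Stay/D/x, H/Stay/U/z, H/Stay/U/x, H/Stay/W/z, H/Stay/W/x} → row (0,5) (0,5)
That's 8 distinct rows out of 24 strategies.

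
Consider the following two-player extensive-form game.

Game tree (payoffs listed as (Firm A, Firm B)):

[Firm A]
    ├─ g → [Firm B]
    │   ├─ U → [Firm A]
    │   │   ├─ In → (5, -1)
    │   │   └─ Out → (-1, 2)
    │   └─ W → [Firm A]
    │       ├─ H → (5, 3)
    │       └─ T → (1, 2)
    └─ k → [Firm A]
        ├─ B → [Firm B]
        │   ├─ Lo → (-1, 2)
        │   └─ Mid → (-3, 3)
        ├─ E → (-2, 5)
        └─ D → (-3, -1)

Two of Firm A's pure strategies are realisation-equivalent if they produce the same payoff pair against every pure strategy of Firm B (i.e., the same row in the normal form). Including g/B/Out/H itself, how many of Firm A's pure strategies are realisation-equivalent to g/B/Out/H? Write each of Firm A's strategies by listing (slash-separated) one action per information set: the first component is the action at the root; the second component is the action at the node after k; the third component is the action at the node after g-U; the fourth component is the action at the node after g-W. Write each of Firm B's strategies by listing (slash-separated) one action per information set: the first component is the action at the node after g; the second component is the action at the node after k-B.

Row for g/B/Out/H (columns U/Lo, U/Mid, W/Lo, W/Mid): (-1,2) (-1,2) (5,3) (5,3).
Under g/B/Out/H, Firm A's choice at the node after k can never be reached regardless of what Firm B does, so varying those choices leaves every outcome unchanged.
Holding the reachable choices fixed and varying the unreachable one freely already gives 3 equivalent strategies.
No other strategy reproduces this row, so those 3 are the full class: g/B/Out/H, g/E/Out/H, g/D/Out/H.

3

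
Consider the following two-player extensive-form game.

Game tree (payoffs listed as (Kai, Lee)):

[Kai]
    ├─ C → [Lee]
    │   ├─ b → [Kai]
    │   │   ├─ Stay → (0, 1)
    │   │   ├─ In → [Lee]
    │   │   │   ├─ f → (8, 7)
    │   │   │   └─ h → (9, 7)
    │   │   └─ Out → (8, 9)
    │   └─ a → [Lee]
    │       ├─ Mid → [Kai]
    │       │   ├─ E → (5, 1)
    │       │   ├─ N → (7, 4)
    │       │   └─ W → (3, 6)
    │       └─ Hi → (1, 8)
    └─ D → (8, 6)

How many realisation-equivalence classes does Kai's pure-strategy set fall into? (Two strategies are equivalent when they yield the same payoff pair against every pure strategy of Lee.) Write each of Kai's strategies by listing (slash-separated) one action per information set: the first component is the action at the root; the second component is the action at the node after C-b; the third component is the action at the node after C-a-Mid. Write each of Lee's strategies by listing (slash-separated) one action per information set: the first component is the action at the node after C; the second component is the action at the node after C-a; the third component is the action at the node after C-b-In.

Kai has 18 pure strategies: C/Stay/E, C/Stay/N, C/Stay/W, C/In/E, C/In/N, C/In/W, C/Out/E, C/Out/N, C/Out/W, D/Stay/E, D/Stay/N, D/Stay/W, D/In/E, D/In/N, D/In/W, D/Out/E, D/Out/N, D/Out/W. Columns: b/Mid/f, b/Mid/h, b/Hi/f, b/Hi/h, a/Mid/f, a/Mid/h, a/Hi/f, a/Hi/h.
{C/Stay/E} → row (0,1) (0,1) (0,1) (0,1) (5,1) (5,1) (1,8) (1,8)
{C/Stay/N} → row (0,1) (0,1) (0,1) (0,1) (7,4) (7,4) (1,8) (1,8)
{C/Stay/W} → row (0,1) (0,1) (0,1) (0,1) (3,6) (3,6) (1,8) (1,8)
{C/In/E} → row (8,7) (9,7) (8,7) (9,7) (5,1) (5,1) (1,8) (1,8)
{C/In/N} → row (8,7) (9,7) (8,7) (9,7) (7,4) (7,4) (1,8) (1,8)
{C/In/W} → row (8,7) (9,7) (8,7) (9,7) (3,6) (3,6) (1,8) (1,8)
{C/Out/E} → row (8,9) (8,9) (8,9) (8,9) (5,1) (5,1) (1,8) (1,8)
{C/Out/N} → row (8,9) (8,9) (8,9) (8,9) (7,4) (7,4) (1,8) (1,8)
{C/Out/W} → row (8,9) (8,9) (8,9) (8,9) (3,6) (3,6) (1,8) (1,8)
{D/Stay/E, D/Stay/N, D/Stay/W, D/In/E, D/In/N, D/In/W, D/Out/E, D/Out/N, D/Out/W} → row (8,6) (8,6) (8,6) (8,6) (8,6) (8,6) (8,6) (8,6)
That's 10 distinct rows out of 18 strategies.

10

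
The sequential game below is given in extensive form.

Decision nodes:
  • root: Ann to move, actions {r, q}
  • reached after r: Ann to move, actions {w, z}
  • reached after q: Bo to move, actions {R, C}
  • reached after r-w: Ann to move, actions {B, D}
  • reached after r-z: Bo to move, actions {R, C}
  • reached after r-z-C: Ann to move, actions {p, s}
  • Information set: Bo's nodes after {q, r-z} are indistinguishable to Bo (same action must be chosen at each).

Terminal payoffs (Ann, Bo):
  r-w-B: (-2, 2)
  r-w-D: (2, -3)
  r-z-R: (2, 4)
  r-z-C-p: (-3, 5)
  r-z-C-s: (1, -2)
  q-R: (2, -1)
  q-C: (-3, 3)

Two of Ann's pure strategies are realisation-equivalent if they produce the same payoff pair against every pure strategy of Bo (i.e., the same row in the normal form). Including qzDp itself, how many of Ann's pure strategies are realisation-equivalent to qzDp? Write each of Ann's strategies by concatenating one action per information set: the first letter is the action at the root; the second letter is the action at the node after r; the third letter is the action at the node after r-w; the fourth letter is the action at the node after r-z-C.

8

Row for qzDp (columns R, C): (2,-1) (-3,3).
Under qzDp, Ann's choice at the node after r and at the node after r-w and at the node after r-z-C can never be reached regardless of what Bo does, so varying those choices leaves every outcome unchanged.
Holding the reachable choices fixed and varying the unreachable ones freely already gives 2 × 2 × 2 = 8 equivalent strategies.
No other strategy reproduces this row, so those 8 are the full class: qwBp, qwBs, qwDp, qwDs, qzBp, qzBs, qzDp, qzDs.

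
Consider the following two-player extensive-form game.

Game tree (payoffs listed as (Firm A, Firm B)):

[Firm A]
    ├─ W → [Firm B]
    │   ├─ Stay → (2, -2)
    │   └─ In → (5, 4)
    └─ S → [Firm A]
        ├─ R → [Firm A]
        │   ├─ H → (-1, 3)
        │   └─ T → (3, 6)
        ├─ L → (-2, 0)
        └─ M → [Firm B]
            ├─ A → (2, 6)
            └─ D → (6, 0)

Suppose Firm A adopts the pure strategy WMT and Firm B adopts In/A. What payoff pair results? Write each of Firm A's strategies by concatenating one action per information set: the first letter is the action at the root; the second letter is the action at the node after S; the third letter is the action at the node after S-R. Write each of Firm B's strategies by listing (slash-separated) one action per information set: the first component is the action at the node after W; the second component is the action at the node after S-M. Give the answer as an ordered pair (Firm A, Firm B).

(5, 4)

Trace the play path from the root:
  Firm A plays W
  Firm B plays In at [W]
→ terminal payoff (5, 4).
(Firm A's choice at the node after S is never reached on this path, so it doesn't affect the outcome.)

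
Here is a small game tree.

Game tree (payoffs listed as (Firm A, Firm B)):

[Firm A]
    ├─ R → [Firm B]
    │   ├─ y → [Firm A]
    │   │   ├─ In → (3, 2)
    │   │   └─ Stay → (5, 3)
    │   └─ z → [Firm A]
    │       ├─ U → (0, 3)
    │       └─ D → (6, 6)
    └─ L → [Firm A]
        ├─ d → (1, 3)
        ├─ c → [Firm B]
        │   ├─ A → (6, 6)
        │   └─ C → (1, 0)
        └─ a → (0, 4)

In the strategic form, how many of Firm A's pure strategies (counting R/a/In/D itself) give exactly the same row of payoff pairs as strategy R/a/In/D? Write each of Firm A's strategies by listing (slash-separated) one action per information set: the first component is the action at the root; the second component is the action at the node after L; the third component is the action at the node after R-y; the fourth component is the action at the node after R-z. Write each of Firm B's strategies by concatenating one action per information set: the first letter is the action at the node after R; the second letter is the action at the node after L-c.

Row for R/a/In/D (columns yA, yC, zA, zC): (3,2) (3,2) (6,6) (6,6).
Under R/a/In/D, Firm A's choice at the node after L can never be reached regardless of what Firm B does, so varying those choices leaves every outcome unchanged.
Holding the reachable choices fixed and varying the unreachable one freely already gives 3 equivalent strategies.
No other strategy reproduces this row, so those 3 are the full class: R/d/In/D, R/c/In/D, R/a/In/D.

3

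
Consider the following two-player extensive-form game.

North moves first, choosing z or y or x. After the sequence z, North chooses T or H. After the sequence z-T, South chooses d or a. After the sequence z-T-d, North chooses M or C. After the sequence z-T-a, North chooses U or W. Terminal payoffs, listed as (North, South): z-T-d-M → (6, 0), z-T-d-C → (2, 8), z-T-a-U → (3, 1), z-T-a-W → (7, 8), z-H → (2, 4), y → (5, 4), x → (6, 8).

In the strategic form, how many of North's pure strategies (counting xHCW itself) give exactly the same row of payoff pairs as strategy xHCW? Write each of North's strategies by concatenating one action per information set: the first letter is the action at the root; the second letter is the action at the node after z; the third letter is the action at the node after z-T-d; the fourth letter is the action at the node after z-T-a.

8

Row for xHCW (columns d, a): (6,8) (6,8).
Under xHCW, North's choice at the node after z and at the node after z-T-d and at the node after z-T-a can never be reached regardless of what South does, so varying those choices leaves every outcome unchanged.
Holding the reachable choices fixed and varying the unreachable ones freely already gives 2 × 2 × 2 = 8 equivalent strategies.
No other strategy reproduces this row, so those 8 are the full class: xTMU, xTMW, xTCU, xTCW, xHMU, xHMW, xHCU, xHCW.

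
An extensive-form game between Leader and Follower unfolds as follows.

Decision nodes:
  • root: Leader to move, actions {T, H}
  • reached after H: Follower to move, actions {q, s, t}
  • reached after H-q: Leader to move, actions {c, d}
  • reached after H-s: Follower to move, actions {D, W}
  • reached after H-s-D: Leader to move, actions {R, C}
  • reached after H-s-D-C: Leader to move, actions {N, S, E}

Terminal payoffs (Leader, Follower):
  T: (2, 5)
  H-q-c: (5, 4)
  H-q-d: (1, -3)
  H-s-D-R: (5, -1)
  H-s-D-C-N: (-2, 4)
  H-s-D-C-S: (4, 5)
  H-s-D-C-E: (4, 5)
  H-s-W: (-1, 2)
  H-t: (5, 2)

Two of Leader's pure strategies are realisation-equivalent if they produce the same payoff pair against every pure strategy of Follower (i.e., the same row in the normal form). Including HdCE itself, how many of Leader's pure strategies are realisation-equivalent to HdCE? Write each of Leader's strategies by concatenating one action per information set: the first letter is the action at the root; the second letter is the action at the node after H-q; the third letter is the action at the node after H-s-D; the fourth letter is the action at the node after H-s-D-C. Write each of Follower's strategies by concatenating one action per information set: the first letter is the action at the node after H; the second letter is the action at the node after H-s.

2

Row for HdCE (columns qD, qW, sD, sW, tD, tW): (1,-3) (1,-3) (4,5) (-1,2) (5,2) (5,2).
Every one of Leader's information sets is on the play path for some reply by Follower when Leader follows HdCE.
Even so, HdCS happens to produce the same payoff in every column — so 2 strategies share this row.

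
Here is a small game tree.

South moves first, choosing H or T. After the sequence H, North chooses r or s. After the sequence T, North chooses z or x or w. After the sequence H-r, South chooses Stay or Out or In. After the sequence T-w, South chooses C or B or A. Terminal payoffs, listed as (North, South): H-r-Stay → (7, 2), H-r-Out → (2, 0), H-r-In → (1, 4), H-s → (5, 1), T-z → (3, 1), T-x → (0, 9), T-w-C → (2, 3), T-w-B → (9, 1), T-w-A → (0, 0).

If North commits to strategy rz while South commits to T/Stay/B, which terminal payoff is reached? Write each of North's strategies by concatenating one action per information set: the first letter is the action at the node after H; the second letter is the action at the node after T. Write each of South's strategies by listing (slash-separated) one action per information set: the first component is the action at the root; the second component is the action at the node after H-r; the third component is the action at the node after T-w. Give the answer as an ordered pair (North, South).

Trace the play path from the root:
  South plays T
  North plays z at [T]
→ terminal payoff (3, 1).
(North's choice at the node after H is never reached on this path, so it doesn't affect the outcome.)

(3, 1)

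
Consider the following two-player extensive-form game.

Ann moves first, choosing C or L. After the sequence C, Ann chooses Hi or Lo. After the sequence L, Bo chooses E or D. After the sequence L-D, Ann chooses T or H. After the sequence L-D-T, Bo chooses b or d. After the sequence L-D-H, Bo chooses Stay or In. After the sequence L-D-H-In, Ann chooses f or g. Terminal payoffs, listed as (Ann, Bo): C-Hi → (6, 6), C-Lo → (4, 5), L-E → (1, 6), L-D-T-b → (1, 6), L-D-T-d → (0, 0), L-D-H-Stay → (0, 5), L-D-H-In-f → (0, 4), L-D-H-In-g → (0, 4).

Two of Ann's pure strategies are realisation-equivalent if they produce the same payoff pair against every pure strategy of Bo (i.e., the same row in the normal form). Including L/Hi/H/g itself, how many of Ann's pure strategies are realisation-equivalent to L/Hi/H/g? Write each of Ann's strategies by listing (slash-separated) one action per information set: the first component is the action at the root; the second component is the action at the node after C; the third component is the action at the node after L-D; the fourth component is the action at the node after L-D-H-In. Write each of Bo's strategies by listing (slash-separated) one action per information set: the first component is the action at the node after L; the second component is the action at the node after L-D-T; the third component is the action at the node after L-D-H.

4

Row for L/Hi/H/g (columns E/b/Stay, E/b/In, E/d/Stay, E/d/In, D/b/Stay, D/b/In, D/d/Stay, D/d/In): (1,6) (1,6) (1,6) (1,6) (0,5) (0,4) (0,5) (0,4).
Under L/Hi/H/g, Ann's choice at the node after C can never be reached regardless of what Bo does, so varying those choices leaves every outcome unchanged.
Holding the reachable choices fixed and varying the unreachable one freely already gives 2 equivalent strategies.
Checking the remaining rows, L/Hi/H/f, L/Lo/H/f also happen to give the same payoffs in every column, bringing the total to 4: L/Hi/H/f, L/Hi/H/g, L/Lo/H/f, L/Lo/H/g.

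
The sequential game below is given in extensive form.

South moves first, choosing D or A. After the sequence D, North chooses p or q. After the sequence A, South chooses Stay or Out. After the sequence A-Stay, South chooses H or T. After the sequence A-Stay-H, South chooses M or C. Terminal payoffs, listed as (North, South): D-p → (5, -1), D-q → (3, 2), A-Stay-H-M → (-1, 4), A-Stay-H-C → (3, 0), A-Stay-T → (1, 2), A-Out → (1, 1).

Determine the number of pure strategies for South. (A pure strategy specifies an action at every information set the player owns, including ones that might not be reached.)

16

South owns the root with actions {D, A} — two choices.
South owns the node after A with actions {Stay, Out} — two choices.
South owns the node after A-Stay with actions {H, T} — two choices.
South owns the node after A-Stay-H with actions {M, C} — two choices.
A pure strategy fixes one action at each information set independently, so the count is the product 2 × 2 × 2 × 2 = 16.
(For reference, North has 2 pure strategies, giving a 16×2 normal-form matrix.)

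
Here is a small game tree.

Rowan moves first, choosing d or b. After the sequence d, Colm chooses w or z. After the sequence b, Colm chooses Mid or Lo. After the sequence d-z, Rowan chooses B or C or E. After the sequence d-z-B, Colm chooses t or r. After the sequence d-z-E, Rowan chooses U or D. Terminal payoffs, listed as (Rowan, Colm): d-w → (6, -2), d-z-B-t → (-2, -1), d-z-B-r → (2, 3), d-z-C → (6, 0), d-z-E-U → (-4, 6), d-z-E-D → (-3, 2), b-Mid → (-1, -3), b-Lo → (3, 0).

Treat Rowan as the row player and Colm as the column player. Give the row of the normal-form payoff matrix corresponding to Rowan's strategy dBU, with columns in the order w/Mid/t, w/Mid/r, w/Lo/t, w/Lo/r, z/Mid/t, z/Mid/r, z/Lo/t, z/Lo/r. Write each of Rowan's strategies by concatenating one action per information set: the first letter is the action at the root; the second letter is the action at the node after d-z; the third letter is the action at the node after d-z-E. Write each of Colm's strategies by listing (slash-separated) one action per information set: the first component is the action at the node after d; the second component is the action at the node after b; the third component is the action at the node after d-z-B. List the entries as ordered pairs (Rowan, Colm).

vs w/Mid/t: Rowan plays d → Colm plays w at [d] → (6, -2)
vs w/Mid/r: Rowan plays d → Colm plays w at [d] → (6, -2)
vs w/Lo/t: Rowan plays d → Colm plays w at [d] → (6, -2)
vs w/Lo/r: Rowan plays d → Colm plays w at [d] → (6, -2)
vs z/Mid/t: Rowan plays d → Colm plays z at [d] → Rowan plays B at [d-z] → Colm plays t at [d-z-B] → (-2, -1)
vs z/Mid/r: Rowan plays d → Colm plays z at [d] → Rowan plays B at [d-z] → Colm plays r at [d-z-B] → (2, 3)
vs z/Lo/t: Rowan plays d → Colm plays z at [d] → Rowan plays B at [d-z] → Colm plays t at [d-z-B] → (-2, -1)
vs z/Lo/r: Rowan plays d → Colm plays z at [d] → Rowan plays B at [d-z] → Colm plays r at [d-z-B] → (2, 3)

(6,-2) (6,-2) (6,-2) (6,-2) (-2,-1) (2,3) (-2,-1) (2,3)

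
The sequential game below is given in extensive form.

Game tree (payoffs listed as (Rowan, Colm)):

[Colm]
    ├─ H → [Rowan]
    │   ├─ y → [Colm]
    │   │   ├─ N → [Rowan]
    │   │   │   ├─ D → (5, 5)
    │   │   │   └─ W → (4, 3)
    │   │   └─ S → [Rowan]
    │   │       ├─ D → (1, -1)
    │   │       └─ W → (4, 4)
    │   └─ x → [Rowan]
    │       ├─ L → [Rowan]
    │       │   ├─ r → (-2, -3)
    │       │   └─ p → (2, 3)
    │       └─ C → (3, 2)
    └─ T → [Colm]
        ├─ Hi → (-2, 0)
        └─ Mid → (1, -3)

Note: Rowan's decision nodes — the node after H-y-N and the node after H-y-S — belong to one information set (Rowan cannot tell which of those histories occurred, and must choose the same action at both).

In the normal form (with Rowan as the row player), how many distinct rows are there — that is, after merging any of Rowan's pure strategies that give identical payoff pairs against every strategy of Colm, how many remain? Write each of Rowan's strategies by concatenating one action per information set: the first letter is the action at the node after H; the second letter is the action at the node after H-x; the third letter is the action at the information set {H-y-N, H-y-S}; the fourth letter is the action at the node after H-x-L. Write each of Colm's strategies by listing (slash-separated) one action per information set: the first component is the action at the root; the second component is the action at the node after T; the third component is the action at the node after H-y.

Rowan has 16 pure strategies: yLDr, yLDp, yLWr, yLWp, yCDr, yCDp, yCWr, yCWp, xLDr, xLDp, xLWr, xLWp, xCDr, xCDp, xCWr, xCWp. Columns: H/Hi/N, H/Hi/S, H/Mid/N, H/Mid/S, T/Hi/N, T/Hi/S, T/Mid/N, T/Mid/S.
{yLDr, yLDp, yCDr, yCDp} → row (5,5) (1,-1) (5,5) (1,-1) (-2,0) (-2,0) (1,-3) (1,-3)
{yLWr, yLWp, yCWr, yCWp} → row (4,3) (4,4) (4,3) (4,4) (-2,0) (-2,0) (1,-3) (1,-3)
{xLDr, xLWr} → row (-2,-3) (-2,-3) (-2,-3) (-2,-3) (-2,0) (-2,0) (1,-3) (1,-3)
{xLDp, xLWp} → row (2,3) (2,3) (2,3) (2,3) (-2,0) (-2,0) (1,-3) (1,-3)
{xCDr, xCDp, xCWr, xCWp} → row (3,2) (3,2) (3,2) (3,2) (-2,0) (-2,0) (1,-3) (1,-3)
That's 5 distinct rows out of 16 strategies.

5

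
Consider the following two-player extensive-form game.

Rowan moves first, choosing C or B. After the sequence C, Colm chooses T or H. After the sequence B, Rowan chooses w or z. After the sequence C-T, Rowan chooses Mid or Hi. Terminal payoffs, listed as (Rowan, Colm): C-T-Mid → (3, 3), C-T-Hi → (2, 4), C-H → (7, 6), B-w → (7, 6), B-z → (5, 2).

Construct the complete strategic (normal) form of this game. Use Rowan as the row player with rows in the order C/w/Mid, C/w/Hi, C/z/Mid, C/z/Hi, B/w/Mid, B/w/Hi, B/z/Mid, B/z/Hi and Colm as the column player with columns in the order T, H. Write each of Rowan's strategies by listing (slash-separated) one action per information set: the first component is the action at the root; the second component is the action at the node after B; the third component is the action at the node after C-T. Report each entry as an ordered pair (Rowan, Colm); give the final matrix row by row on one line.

Row C/w/Mid: T→(3,3), H→(7,6)
Row C/w/Hi: T→(2,4), H→(7,6)
Row C/z/Mid: T→(3,3), H→(7,6)
Row C/z/Hi: T→(2,4), H→(7,6)
Row B/w/Mid: T→(7,6), H→(7,6)
Row B/w/Hi: T→(7,6), H→(7,6)
Row B/z/Mid: T→(5,2), H→(5,2)
Row B/z/Hi: T→(5,2), H→(5,2)

C/w/Mid: (3,3) (7,6) | C/w/Hi: (2,4) (7,6) | C/z/Mid: (3,3) (7,6) | C/z/Hi: (2,4) (7,6) | B/w/Mid: (7,6) (7,6) | B/w/Hi: (7,6) (7,6) | B/z/Mid: (5,2) (5,2) | B/z/Hi: (5,2) (5,2)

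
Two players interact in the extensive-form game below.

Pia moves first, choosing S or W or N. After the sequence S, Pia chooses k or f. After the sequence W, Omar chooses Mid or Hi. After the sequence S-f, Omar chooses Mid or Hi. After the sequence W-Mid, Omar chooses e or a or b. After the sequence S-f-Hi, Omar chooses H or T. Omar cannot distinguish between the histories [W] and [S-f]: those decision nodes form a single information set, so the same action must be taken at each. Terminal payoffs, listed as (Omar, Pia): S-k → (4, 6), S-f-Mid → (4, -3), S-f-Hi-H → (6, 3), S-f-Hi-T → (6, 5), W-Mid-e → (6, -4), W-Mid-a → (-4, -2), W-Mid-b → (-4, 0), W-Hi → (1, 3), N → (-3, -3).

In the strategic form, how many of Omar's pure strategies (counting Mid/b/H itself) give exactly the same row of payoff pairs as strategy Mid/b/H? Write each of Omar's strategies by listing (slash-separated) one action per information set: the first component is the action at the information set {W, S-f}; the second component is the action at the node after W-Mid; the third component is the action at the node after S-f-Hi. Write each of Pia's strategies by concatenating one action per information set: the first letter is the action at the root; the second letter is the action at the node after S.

2

Row for Mid/b/H (columns Sk, Sf, Wk, Wf, Nk, Nf): (4,6) (4,-3) (-4,0) (-4,0) (-3,-3) (-3,-3).
Under Mid/b/H, Omar's choice at the node after S-f-Hi can never be reached regardless of what Pia does, so varying those choices leaves every outcome unchanged.
Holding the reachable choices fixed and varying the unreachable one freely already gives 2 equivalent strategies.
No other strategy reproduces this row, so those 2 are the full class: Mid/b/H, Mid/b/T.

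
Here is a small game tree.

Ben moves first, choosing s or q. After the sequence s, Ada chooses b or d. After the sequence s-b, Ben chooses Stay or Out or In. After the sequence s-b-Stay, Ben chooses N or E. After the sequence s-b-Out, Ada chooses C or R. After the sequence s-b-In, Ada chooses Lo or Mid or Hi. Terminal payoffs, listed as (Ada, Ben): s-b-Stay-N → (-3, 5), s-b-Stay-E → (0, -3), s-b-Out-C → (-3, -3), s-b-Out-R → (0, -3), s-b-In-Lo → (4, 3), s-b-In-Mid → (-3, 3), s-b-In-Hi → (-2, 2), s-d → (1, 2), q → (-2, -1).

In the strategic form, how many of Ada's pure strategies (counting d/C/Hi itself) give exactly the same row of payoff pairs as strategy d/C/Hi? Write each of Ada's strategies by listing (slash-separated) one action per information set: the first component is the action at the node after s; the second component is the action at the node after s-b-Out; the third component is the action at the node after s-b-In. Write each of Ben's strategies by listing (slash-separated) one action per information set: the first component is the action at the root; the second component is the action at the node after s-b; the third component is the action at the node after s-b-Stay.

Row for d/C/Hi (columns s/Stay/N, s/Stay/E, s/Out/N, s/Out/E, s/In/N, s/In/E, q/Stay/N, q/Stay/E, q/Out/N, q/Out/E, q/In/N, q/In/E): (1,2) (1,2) (1,2) (1,2) (1,2) (1,2) (-2,-1) (-2,-1) (-2,-1) (-2,-1) (-2,-1) (-2,-1).
Under d/C/Hi, Ada's choice at the node after s-b-Out and at the node after s-b-In can never be reached regardless of what Ben does, so varying those choices leaves every outcome unchanged.
Holding the reachable choices fixed and varying the unreachable ones freely already gives 2 × 3 = 6 equivalent strategies.
No other strategy reproduces this row, so those 6 are the full class: d/C/Lo, d/C/Mid, d/C/Hi, d/R/Lo, d/R/Mid, d/R/Hi.

6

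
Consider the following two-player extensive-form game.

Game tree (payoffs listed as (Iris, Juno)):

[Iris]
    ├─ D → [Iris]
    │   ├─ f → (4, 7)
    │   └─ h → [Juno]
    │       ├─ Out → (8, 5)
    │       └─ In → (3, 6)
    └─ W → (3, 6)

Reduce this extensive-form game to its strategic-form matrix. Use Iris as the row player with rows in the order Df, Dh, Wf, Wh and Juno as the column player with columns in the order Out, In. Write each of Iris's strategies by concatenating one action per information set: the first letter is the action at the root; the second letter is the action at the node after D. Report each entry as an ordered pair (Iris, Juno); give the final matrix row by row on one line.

Df: (4,7) (4,7) | Dh: (8,5) (3,6) | Wf: (3,6) (3,6) | Wh: (3,6) (3,6)

Row Df: Out→(4,7), In→(4,7)
Row Dh: Out→(8,5), In→(3,6)
Row Wf: Out→(3,6), In→(3,6)
Row Wh: Out→(3,6), In→(3,6)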